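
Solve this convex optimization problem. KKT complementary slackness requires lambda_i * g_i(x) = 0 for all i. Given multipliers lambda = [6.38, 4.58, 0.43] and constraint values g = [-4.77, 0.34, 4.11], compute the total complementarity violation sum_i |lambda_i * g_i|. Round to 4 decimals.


KKT complementary slackness check:
lambda_1 * g_1 = 6.38 * -4.77 = -30.4326
lambda_2 * g_2 = 4.58 * 0.34 = 1.5572
lambda_3 * g_3 = 0.43 * 4.11 = 1.7673
Total violation = 30.4326 + 1.5572 + 1.7673 = 33.7571


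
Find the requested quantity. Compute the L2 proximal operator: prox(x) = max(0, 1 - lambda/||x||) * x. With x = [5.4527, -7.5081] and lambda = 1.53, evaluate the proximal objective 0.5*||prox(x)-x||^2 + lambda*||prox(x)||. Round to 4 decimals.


Step 1: Compute ||x||.
||x|| = 9.2792
Step 2: Compute scaling factor.
scale = max(0, 1 - 1.53/9.2792) = 0.8351
Step 3: prox(x) = [4.5536, -6.2701]
||prox(x)|| = 7.7492
Step 4: Proximal objective.
0.5*||prox-x||^2 = 1.1705
lambda*||prox|| = 11.8563
Total = 13.0267


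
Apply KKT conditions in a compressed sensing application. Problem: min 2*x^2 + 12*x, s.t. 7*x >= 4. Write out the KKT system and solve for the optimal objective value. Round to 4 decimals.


Step 1: Try lambda = 0 (constraint inactive).
x_unc = -12/(2*2) = -3.0
Check: 7*-3.0 = -21.0 < 4 -- violated!
Step 2: Constraint must be active: 7*x = 4
x* = 4/7 = 0.5714 (rounded; the exact value 4/7 is used below)
lambda = (2*2*(4/7) + 12)/7 = 2.0408
Step 3: Compute optimal value.
f(x*) = 2*(4/7)^2 + 12*(4/7) = 7.5102


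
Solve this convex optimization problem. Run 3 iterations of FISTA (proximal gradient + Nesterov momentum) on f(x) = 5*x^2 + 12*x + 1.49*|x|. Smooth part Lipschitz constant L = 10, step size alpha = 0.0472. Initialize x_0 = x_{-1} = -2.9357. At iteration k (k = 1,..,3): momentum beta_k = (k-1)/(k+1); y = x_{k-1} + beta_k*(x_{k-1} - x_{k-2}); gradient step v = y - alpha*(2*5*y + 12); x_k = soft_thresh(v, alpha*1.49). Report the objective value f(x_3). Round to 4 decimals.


FISTA on f(x) = 5*x^2 + 12*x + 1.49*|x|
L = 10, alpha = 0.0472
Iteration 1: beta = 0.0, y = -2.9357 + 0.0*(-2.9357 + 2.9357) = -2.9357
  grad(y) = -17.357, v = y - alpha*grad = -2.1164
  prox(v) = soft_thresh(-2.1164, 0.0703) = -2.0461
Iteration 2: beta = 0.3333, y = -2.0461 + 0.3333*(-2.0461 + 2.9357) = -1.7496
  grad(y) = -5.496, v = y - alpha*grad = -1.4902
  prox(v) = soft_thresh(-1.4902, 0.0703) = -1.4199
Iteration 3: beta = 0.5, y = -1.4199 + 0.5*(-1.4199 + 2.0461) = -1.1067
  grad(y) = 0.9327, v = y - alpha*grad = -1.1508
  prox(v) = soft_thresh(-1.1508, 0.0703) = -1.0804
f(x_3) = 5*(-1.0804)^2 + 12*(-1.0804) + 1.49*|-1.0804| = -5.5187


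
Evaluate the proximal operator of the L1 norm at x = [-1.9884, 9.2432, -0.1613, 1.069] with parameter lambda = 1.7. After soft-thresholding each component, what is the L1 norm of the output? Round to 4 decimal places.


Soft-thresholding with lambda = 1.7:
prox(-1.9884) = sign(-1.9884)*max(|-1.9884| - 1.7, 0) = -0.2884
prox(9.2432) = sign(9.2432)*max(|9.2432| - 1.7, 0) = 7.5432
prox(-0.1613) = sign(-0.1613)*max(|-0.1613| - 1.7, 0) = 0.0
prox(1.069) = sign(1.069)*max(|1.069| - 1.7, 0) = 0.0
prox(x) = [-0.2884, 7.5432, 0.0, 0.0]
||prox(x)||_1 = 0.2884 + 7.5432 + 0.0 + 0.0 = 7.8316


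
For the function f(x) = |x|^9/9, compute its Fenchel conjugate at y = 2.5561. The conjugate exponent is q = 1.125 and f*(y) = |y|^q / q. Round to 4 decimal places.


The conjugate exponent q satisfies 1/p + 1/q = 1.
p = 9, so q = 9/(9 - 1) = 1.125
|y|^q = 2.5561^1.125 = 2.8743
f*(2.5561) = 2.8743 / 1.125 = 2.5549


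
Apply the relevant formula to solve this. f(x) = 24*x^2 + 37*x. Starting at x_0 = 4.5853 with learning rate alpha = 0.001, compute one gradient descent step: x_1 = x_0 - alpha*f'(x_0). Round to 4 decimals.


We compute the gradient at x_0 and apply the update.
f'(x) = 48*x + 37
f'(4.5853) = 48*4.5853 + 37 = 257.0944
x_1 = 4.5853 - 0.001*257.0944 = 4.3282


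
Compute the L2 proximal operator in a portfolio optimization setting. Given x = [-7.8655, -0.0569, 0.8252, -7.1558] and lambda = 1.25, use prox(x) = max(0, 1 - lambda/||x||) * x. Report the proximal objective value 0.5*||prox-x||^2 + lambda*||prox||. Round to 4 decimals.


Step 1: Compute ||x||.
||x|| = 10.6656
Step 2: Compute scaling factor.
scale = max(0, 1 - 1.25/10.6656) = 0.8828
Step 3: prox(x) = [-6.9437, -0.0502, 0.7285, -6.3171]
||prox(x)|| = 9.4156
Step 4: Proximal objective.
0.5*||prox-x||^2 = 0.7813
lambda*||prox|| = 11.7695
Total = 12.5508


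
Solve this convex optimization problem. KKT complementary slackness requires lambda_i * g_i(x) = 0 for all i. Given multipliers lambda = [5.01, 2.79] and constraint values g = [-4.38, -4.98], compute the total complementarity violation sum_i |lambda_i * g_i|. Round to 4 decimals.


KKT complementary slackness check:
lambda_1 * g_1 = 5.01 * -4.38 = -21.9438
lambda_2 * g_2 = 2.79 * -4.98 = -13.8942
Total violation = 21.9438 + 13.8942 = 35.838


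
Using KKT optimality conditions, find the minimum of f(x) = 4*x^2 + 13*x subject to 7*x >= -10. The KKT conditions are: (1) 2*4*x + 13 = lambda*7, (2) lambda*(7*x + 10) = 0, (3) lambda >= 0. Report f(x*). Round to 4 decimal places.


Step 1: Try lambda = 0 (constraint inactive).
x_unc = -13/(2*4) = -1.625
Check: 7*-1.625 = -11.375 < -10 -- violated!
Step 2: Constraint must be active: 7*x = -10
x* = -10/7 = -1.4286 (rounded; the exact value -10/7 is used below)
lambda = (2*4*(-10/7) + 13)/7 = 0.2245
Step 3: Compute optimal value.
f(x*) = 4*(-10/7)^2 + 13*(-10/7) = -10.4082


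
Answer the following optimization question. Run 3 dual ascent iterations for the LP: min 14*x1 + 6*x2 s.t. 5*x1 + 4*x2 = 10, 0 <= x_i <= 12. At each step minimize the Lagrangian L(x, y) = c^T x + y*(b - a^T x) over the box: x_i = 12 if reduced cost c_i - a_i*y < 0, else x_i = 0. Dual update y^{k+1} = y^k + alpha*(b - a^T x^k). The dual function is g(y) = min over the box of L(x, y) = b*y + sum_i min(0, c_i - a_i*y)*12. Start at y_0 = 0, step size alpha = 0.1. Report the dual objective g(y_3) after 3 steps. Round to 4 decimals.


Dual ascent for LP: min 14*x1 + 6*x2, 5*x1 + 4*x2 = 10, 0 <= x_i <= 12
Step 1: y^k = 0.0, reduced costs: (14.0, 6.0)
  x^k = (0.0, 0.0), subgradient = b - a^T x = 10.0
  y^{k+1} = 0.0 + 0.1*10.0 = 1.0
Step 2: y^k = 1.0, reduced costs: (9.0, 2.0)
  x^k = (0.0, 0.0), subgradient = b - a^T x = 10.0
  y^{k+1} = 1.0 + 0.1*10.0 = 2.0
Step 3: y^k = 2.0, reduced costs: (4.0, -2.0)
  x^k = (0.0, 12.0), subgradient = b - a^T x = -38.0
  y^{k+1} = 2.0 + 0.1*-38.0 = -1.8
Dual objective at y_3 = -1.8: reduced costs (23.0, 13.2), box minimizer x = (0.0, 0.0)
g(y_3) = b*y + (c1 - a1*y)*x1 + (c2 - a2*y)*x2 = 10*(-1.8) + 23.0*0.0 + 13.2*0.0 = -18.0 + 0.0 + 0.0 = -18.0


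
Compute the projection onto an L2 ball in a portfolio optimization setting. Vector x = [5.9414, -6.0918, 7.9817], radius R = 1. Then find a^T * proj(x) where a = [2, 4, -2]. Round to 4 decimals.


Step 1: Compute ||x|| (intermediates to 6 decimals).
||x|| = sqrt(5.9414^2 + (-6.0918)^2 + 7.9817^2) = 11.666953
Step 2: Project.
Since ||x|| > R, scale = R/||x|| = 1/11.666953 = 0.085712, proj(x) = scale * x
proj(x) = [0.509249, -0.52214, 0.684127]
Step 3: Dot product.
a^T * proj(x) = 2*0.509249 + 4*(-0.52214) - 2*0.684127 = -2.4383


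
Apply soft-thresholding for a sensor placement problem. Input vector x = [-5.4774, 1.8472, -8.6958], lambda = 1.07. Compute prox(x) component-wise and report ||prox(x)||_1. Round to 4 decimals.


Soft-thresholding with lambda = 1.07:
prox(-5.4774) = sign(-5.4774)*max(|-5.4774| - 1.07, 0) = -4.4074
prox(1.8472) = sign(1.8472)*max(|1.8472| - 1.07, 0) = 0.7772
prox(-8.6958) = sign(-8.6958)*max(|-8.6958| - 1.07, 0) = -7.6258
prox(x) = [-4.4074, 0.7772, -7.6258]
||prox(x)||_1 = 4.4074 + 0.7772 + 7.6258 = 12.8104


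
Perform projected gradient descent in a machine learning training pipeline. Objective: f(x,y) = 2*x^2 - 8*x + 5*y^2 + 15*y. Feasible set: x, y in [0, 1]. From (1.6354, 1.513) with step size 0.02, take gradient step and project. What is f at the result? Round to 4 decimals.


Step 1: Compute gradient at (1.6354, 1.513).
grad_x = 2*2*1.6354 - 8 = -1.4584
grad_y = 2*5*1.513 + 15 = 30.13
Step 2: Gradient step.
x_raw = 1.6354 - 0.02*-1.4584 = 1.6646
y_raw = 1.513 - 0.02*30.13 = 0.9104
Step 3: Project onto [0, 1].
x_proj = clip(1.6646) = 1.0
y_proj = clip(0.9104) = 0.9104
Step 4: Evaluate f.
f(1.0, 0.9104) = 11.8001


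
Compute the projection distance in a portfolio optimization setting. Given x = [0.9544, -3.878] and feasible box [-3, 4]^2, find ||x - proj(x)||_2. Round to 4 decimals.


Project each component onto [-3, 4].
clip(0.9544) = 0.9544, clip(-3.878) = -3.0
Projection = [0.9544, -3.0]
Squared diffs: [0.0, 0.7709]
Distance = sqrt(0.7709) = 0.878


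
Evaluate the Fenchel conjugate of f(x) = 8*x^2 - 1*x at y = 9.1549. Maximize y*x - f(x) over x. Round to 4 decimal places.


f*(y) = sup_x {y*x - a*x^2 - b*x} = sup_x {(y-b)*x - a*x^2}
FOC: (y - b) - 2a*x = 0 => x* = (y - b)/(2a)
x* = (9.1549 + 1)/(2*8) = 0.6347
f*(9.1549) = (y-b)^2/(4a) = (9.1549 + 1)^2/(4*8)
= 103.122/32 = 3.2226


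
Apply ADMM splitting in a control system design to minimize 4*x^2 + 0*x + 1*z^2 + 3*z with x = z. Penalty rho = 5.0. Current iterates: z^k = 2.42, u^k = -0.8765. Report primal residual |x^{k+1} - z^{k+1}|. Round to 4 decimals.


ADMM iteration with rho = 5.0, z^k = 2.42, u^k = -0.8765
Step 1: x-update.
Minimize 4*x^2 + 0*x + (5.0/2)*(x - 2.42 - 0.8765)^2
FOC: (2*4 + 5.0)*x = 0 + 5.0*(2.42 + 0.8765)
x^{k+1} = 1.2679
Step 2: z-update.
Minimize 1*z^2 + 3*z + (5.0/2)*(1.2679 - z - 0.8765)^2
FOC: (2*1 + 5.0)*z = -3 + 5.0*(1.2679 - 0.8765)
z^{k+1} = -0.149
Step 3: u-update.
u^{k+1} = -0.8765 + 1.2679 + 0.149 = 0.5404
Step 4: Primal residual = |1.2679 + 0.149| = 1.4169


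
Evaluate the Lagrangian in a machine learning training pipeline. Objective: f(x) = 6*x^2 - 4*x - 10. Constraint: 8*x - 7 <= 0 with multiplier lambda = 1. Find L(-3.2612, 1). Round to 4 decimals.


Step 1: Evaluate f(x).
f(-3.2612) = 6*(-3.2612)^2 - 4*(-3.2612) - 10 = 66.8574
Step 2: Evaluate g(x).
g(-3.2612) = 8*-3.2612 - 7 = -33.0896
Step 3: Compute Lagrangian.
L = 66.8574 + 1*-33.0896 = 33.7678


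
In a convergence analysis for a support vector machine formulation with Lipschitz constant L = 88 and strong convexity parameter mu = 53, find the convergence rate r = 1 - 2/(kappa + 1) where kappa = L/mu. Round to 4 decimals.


Step 1: Compute the condition number.
kappa = L/mu = 88/53 = 1.6604
Step 2: Compute the convergence rate.
r = 1 - 2/(kappa + 1) = 1 - 2*mu/(L + mu) = (L - mu)/(L + mu) = 35/141 = 0.2482


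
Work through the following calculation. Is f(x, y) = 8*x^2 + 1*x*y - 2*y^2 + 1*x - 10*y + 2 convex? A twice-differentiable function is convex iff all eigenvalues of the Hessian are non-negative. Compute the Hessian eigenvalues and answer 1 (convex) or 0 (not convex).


The Hessian of f(x,y) = 8*x^2 + 1*x*y - 2*y^2 + 1*x - 10*y + 2 is:
H = [[16, 1], [1, -4]]
Trace = 16 - 4 = 12
Determinant = 16*-4 - (1)^2 = -65
Discriminant = (12)^2 - 4*-65 = 404.0
Eigenvalues: lambda_1 = -4.0499, lambda_2 = 16.0499
The function is not convex.

0


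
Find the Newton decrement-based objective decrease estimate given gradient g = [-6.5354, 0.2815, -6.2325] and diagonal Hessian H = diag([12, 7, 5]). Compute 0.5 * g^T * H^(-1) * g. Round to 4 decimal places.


Step 1: H is diagonal, so H^(-1) * g = [-0.5446, 0.0402, -1.2465].
Step 2: g^T H^(-1) g = sum_i g_i^2 / H_ii
  = (-6.5354)^2/12 + (0.2815)^2/7 + (-6.2325)^2/5
  = 3.5593 + 0.0113 + 7.7688 = 11.3394
Step 3: Objective decrease = 0.5 * g^T H^(-1) g = 5.6697


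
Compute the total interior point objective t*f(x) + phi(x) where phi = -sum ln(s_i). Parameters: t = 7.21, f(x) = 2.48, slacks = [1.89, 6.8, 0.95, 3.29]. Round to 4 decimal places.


Step 1: Compute log-barrier.
ln values: [0.6366, 1.9169, -0.0513, 1.1909]
phi = -(0.6366 + 1.9169 - 0.0513 + 1.1909) = -3.6931
Step 2: Compute augmented objective.
t*f(x) = 7.21*2.48 = 17.8808
Total = 17.8808 - 3.6931 = 14.1877


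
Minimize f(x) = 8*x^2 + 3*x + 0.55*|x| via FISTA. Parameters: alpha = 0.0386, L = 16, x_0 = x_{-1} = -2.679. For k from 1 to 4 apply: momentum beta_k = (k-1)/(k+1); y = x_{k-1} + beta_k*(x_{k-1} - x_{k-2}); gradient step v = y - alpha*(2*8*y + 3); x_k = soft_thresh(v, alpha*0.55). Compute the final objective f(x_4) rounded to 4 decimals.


FISTA on f(x) = 8*x^2 + 3*x + 0.55*|x|
L = 16, alpha = 0.0386
Iteration 1: beta = 0.0, y = -2.679 + 0.0*(-2.679 + 2.679) = -2.679
  grad(y) = -39.864, v = y - alpha*grad = -1.1402
  prox(v) = soft_thresh(-1.1402, 0.0212) = -1.119
Iteration 2: beta = 0.3333, y = -1.119 + 0.3333*(-1.119 + 2.679) = -0.599
  grad(y) = -6.5844, v = y - alpha*grad = -0.3449
  prox(v) = soft_thresh(-0.3449, 0.0212) = -0.3236
Iteration 3: beta = 0.5, y = -0.3236 + 0.5*(-0.3236 + 1.119) = 0.0741
  grad(y) = 4.1849, v = y - alpha*grad = -0.0875
  prox(v) = soft_thresh(-0.0875, 0.0212) = -0.0663
Iteration 4: beta = 0.6, y = -0.0663 + 0.6*(-0.0663 + 0.3236) = 0.0882
  grad(y) = 4.4109, v = y - alpha*grad = -0.0821
  prox(v) = soft_thresh(-0.0821, 0.0212) = -0.0609
f(x_4) = 8*(-0.0609)^2 + 3*(-0.0609) + 0.55*|-0.0609| = -0.1195


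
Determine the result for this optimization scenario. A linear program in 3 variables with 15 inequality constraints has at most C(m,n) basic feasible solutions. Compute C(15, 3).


Each vertex corresponds to some choice of n active constraints out of m, so the number of vertices is at most C(m, n) = m! / (n!(m-n)!).
m = 15, n = 3
Numerator: 15 * 14 * 13
Denominator: 3! = 6
C(15, 3) = 455


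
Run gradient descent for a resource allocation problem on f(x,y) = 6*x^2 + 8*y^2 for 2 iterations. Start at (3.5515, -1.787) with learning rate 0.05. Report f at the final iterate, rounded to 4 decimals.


Gradient descent on f(x,y) = 6*x^2 + 8*y^2.
Starting point: (3.5515, -1.787), alpha = 0.05
Step 1: grad_x = 2*6*3.5515 = 42.618, grad_y = 2*8*-1.787 = -28.592
  x_1 = 3.5515 - 0.05*42.618 = 1.4206
  y_1 = -1.787 - 0.05*-28.592 = -0.3574
Step 2: grad_x = 2*6*1.4206 = 17.0472, grad_y = 2*8*-0.3574 = -5.7184
  x_2 = 1.4206 - 0.05*17.0472 = 0.5682
  y_2 = -0.3574 - 0.05*-5.7184 = -0.0715
f(0.5682, -0.0715) = 6*0.5682^2 + 8*(-0.0715)^2 = 1.9783


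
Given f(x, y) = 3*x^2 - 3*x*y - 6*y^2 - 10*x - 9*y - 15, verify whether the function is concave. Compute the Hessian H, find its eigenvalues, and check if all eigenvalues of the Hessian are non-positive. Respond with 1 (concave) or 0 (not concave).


The Hessian of f(x,y) = 3*x^2 - 3*x*y - 6*y^2 - 10*x - 9*y - 15 is:
H = [[6, -3], [-3, -12]]
Trace = 6 - 12 = -6
Determinant = 6*-12 - (-3)^2 = -81
Discriminant = (-6)^2 - 4*-81 = 360.0
Eigenvalues: lambda_1 = -12.4868, lambda_2 = 6.4868
The function is not concave.

0


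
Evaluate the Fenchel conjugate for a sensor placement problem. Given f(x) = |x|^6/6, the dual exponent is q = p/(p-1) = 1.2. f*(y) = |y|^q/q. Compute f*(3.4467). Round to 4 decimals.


The conjugate exponent q satisfies 1/p + 1/q = 1.
p = 6, so q = 6/(6 - 1) = 1.2
|y|^q = 3.4467^1.2 = 4.4145
f*(3.4467) = 4.4145 / 1.2 = 3.6788


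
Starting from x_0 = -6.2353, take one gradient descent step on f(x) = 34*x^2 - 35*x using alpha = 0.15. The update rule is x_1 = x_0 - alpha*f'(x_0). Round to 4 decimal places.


We compute the gradient at x_0 and apply the update.
f'(x) = 68*x - 35
f'(-6.2353) = 68*-6.2353 - 35 = -459.0004
x_1 = -6.2353 - 0.15*-459.0004 = 62.6148


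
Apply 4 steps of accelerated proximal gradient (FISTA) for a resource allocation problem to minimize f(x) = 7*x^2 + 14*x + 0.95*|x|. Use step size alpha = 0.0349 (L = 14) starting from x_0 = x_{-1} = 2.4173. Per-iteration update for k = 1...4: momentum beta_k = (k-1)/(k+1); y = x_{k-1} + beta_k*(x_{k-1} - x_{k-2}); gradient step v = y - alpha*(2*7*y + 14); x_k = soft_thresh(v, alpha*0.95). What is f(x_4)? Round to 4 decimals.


FISTA on f(x) = 7*x^2 + 14*x + 0.95*|x|
L = 14, alpha = 0.0349
Iteration 1: beta = 0.0, y = 2.4173 + 0.0*(2.4173 - 2.4173) = 2.4173
  grad(y) = 47.8422, v = y - alpha*grad = 0.7476
  prox(v) = soft_thresh(0.7476, 0.0332) = 0.7145
Iteration 2: beta = 0.3333, y = 0.7145 + 0.3333*(0.7145 - 2.4173) = 0.1468
  grad(y) = 16.0557, v = y - alpha*grad = -0.4135
  prox(v) = soft_thresh(-0.4135, 0.0332) = -0.3804
Iteration 3: beta = 0.5, y = -0.3804 + 0.5*(-0.3804 - 0.7145) = -0.9278
  grad(y) = 1.0114, v = y - alpha*grad = -0.9631
  prox(v) = soft_thresh(-0.9631, 0.0332) = -0.9299
Iteration 4: beta = 0.6, y = -0.9299 + 0.6*(-0.9299 + 0.3804) = -1.2596
  grad(y) = -3.6348, v = y - alpha*grad = -1.1328
  prox(v) = soft_thresh(-1.1328, 0.0332) = -1.0996
f(x_4) = 7*(-1.0996)^2 + 14*(-1.0996) + 0.95*|-1.0996| = -5.8859


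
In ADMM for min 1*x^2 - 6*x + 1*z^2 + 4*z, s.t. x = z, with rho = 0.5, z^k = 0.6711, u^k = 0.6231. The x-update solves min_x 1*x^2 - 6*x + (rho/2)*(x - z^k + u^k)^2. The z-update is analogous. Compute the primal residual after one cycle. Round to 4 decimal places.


ADMM iteration with rho = 0.5, z^k = 0.6711, u^k = 0.6231
Step 1: x-update.
Minimize 1*x^2 - 6*x + (0.5/2)*(x - 0.6711 + 0.6231)^2
FOC: (2*1 + 0.5)*x = 6 + 0.5*(0.6711 - 0.6231)
x^{k+1} = 2.4096
Step 2: z-update.
Minimize 1*z^2 + 4*z + (0.5/2)*(2.4096 - z + 0.6231)^2
FOC: (2*1 + 0.5)*z = -4 + 0.5*(2.4096 + 0.6231)
z^{k+1} = -0.9935
Step 3: u-update.
u^{k+1} = 0.6231 + 2.4096 + 0.9935 = 4.0262
Step 4: Primal residual = |2.4096 + 0.9935| = 3.4031


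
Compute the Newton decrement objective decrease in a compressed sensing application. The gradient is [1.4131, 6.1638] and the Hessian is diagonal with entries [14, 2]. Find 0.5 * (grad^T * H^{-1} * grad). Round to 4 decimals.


Step 1: H is diagonal, so H^(-1) * g = [0.1009, 3.0819].
Step 2: g^T H^(-1) g = sum_i g_i^2 / H_ii
  = (1.4131)^2/14 + (6.1638)^2/2
  = 0.1426 + 18.9962 = 19.1388
Step 3: Objective decrease = 0.5 * g^T H^(-1) g = 9.5694


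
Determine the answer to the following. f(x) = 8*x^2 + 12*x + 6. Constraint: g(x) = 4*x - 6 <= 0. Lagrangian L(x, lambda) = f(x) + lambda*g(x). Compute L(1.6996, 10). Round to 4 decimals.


Step 1: Evaluate f(x).
f(1.6996) = 8*1.6996^2 + 12*1.6996 + 6 = 49.5043
Step 2: Evaluate g(x).
g(1.6996) = 4*1.6996 - 6 = 0.7984
Step 3: Compute Lagrangian.
L = 49.5043 + 10*0.7984 = 57.4883


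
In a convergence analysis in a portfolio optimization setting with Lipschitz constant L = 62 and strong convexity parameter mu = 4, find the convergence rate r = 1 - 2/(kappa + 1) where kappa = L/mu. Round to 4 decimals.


Step 1: Compute the condition number.
kappa = L/mu = 62/4 = 15.5
Step 2: Compute the convergence rate.
r = 1 - 2/(kappa + 1) = 1 - 2*mu/(L + mu) = (L - mu)/(L + mu) = 58/66 = 0.8788


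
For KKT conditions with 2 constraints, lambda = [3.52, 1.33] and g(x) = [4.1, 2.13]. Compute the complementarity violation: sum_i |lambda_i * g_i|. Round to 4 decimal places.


KKT complementary slackness check:
lambda_1 * g_1 = 3.52 * 4.1 = 14.432
lambda_2 * g_2 = 1.33 * 2.13 = 2.8329
Total violation = 14.432 + 2.8329 = 17.2649


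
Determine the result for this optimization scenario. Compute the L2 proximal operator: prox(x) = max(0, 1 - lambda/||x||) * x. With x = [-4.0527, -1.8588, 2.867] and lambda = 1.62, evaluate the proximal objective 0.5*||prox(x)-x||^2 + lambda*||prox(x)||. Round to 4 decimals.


Step 1: Compute ||x||.
||x|| = 5.3009
Step 2: Compute scaling factor.
scale = max(0, 1 - 1.62/5.3009) = 0.6944
Step 3: prox(x) = [-2.8142, -1.2907, 1.9908]
||prox(x)|| = 3.6809
Step 4: Proximal objective.
0.5*||prox-x||^2 = 1.3122
lambda*||prox|| = 5.9631
Total = 7.2752


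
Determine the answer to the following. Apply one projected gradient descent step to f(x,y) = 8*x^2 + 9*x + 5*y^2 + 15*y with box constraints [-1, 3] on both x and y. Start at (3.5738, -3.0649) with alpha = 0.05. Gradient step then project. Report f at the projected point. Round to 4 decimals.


Step 1: Compute gradient at (3.5738, -3.0649).
grad_x = 2*8*3.5738 + 9 = 66.1808
grad_y = 2*5*-3.0649 + 15 = -15.649
Step 2: Gradient step.
x_raw = 3.5738 - 0.05*66.1808 = 0.2648
y_raw = -3.0649 - 0.05*-15.649 = -2.2825
Step 3: Project onto [-1, 3].
x_proj = clip(0.2648) = 0.2648
y_proj = clip(-2.2825) = -1.0
Step 4: Evaluate f.
f(0.2648, -1.0) = -7.0564


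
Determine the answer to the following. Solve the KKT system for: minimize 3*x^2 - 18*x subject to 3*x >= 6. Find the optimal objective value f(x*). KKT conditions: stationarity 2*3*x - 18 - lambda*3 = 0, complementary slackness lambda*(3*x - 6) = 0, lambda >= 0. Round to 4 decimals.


Step 1: Try lambda = 0 (constraint inactive).
Stationarity: 2*3*x - 18 = 0
x* = 18/(2*3) = 3.0
Check constraint: 3*3.0 = 9.0 >= 6 -- satisfied.
Step 2: Compute optimal value.
f(x*) = 3*3.0^2 - 18*3.0 = -27.0


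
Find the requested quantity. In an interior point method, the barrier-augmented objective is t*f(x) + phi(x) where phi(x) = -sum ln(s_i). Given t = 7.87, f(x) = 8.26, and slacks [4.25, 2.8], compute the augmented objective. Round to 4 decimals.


Step 1: Compute log-barrier.
ln values: [1.4469, 1.0296]
phi = -(1.4469 + 1.0296) = -2.4765
Step 2: Compute augmented objective.
t*f(x) = 7.87*8.26 = 65.0062
Total = 65.0062 - 2.4765 = 62.5297


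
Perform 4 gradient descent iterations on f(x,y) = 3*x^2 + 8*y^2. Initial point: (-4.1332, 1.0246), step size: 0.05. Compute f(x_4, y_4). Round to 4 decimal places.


Gradient descent on f(x,y) = 3*x^2 + 8*y^2.
Starting point: (-4.1332, 1.0246), alpha = 0.05
Step 1: grad_x = 2*3*-4.1332 = -24.7992, grad_y = 2*8*1.0246 = 16.3936
  x_1 = -4.1332 - 0.05*-24.7992 = -2.8932
  y_1 = 1.0246 - 0.05*16.3936 = 0.2049
Step 2: grad_x = 2*3*-2.8932 = -17.3594, grad_y = 2*8*0.2049 = 3.2787
  x_2 = -2.8932 - 0.05*-17.3594 = -2.0253
  y_2 = 0.2049 - 0.05*3.2787 = 0.041
Step 3: grad_x = 2*3*-2.0253 = -12.1516, grad_y = 2*8*0.041 = 0.6557
  x_3 = -2.0253 - 0.05*-12.1516 = -1.4177
  y_3 = 0.041 - 0.05*0.6557 = 0.0082
Step 4: grad_x = 2*3*-1.4177 = -8.5061, grad_y = 2*8*0.0082 = 0.1311
  x_4 = -1.4177 - 0.05*-8.5061 = -0.9924
  y_4 = 0.0082 - 0.05*0.1311 = 0.0016
f(-0.9924, 0.0016) = 3*(-0.9924)^2 + 8*0.0016^2 = 2.9545


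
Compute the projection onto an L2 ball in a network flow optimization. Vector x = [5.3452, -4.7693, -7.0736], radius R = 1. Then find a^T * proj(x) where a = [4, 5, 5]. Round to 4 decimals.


Step 1: Compute ||x|| (intermediates to 6 decimals).
||x|| = sqrt(5.3452^2 + (-4.7693)^2 + (-7.0736)^2) = 10.067433
Step 2: Project.
Since ||x|| > R, scale = R/||x|| = 1/10.067433 = 0.09933, proj(x) = scale * x
proj(x) = [0.530939, -0.473735, -0.702621]
Step 3: Dot product.
a^T * proj(x) = 4*0.530939 + 5*(-0.473735) + 5*(-0.702621) = -3.758


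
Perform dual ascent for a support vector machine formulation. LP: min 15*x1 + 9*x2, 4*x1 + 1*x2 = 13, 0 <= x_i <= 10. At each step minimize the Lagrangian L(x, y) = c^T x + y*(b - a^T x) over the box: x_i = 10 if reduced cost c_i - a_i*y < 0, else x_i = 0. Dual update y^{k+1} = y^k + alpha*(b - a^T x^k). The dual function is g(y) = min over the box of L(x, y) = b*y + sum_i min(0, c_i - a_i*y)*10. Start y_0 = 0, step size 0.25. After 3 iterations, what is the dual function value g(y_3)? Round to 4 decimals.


Dual ascent for LP: min 15*x1 + 9*x2, 4*x1 + 1*x2 = 13, 0 <= x_i <= 10
Step 1: y^k = 0.0, reduced costs: (15.0, 9.0)
  x^k = (0.0, 0.0), subgradient = b - a^T x = 13.0
  y^{k+1} = 0.0 + 0.25*13.0 = 3.25
Step 2: y^k = 3.25, reduced costs: (2.0, 5.75)
  x^k = (0.0, 0.0), subgradient = b - a^T x = 13.0
  y^{k+1} = 3.25 + 0.25*13.0 = 6.5
Step 3: y^k = 6.5, reduced costs: (-11.0, 2.5)
  x^k = (10.0, 0.0), subgradient = b - a^T x = -27.0
  y^{k+1} = 6.5 + 0.25*-27.0 = -0.25
Dual objective at y_3 = -0.25: reduced costs (16.0, 9.25), box minimizer x = (0.0, 0.0)
g(y_3) = b*y + (c1 - a1*y)*x1 + (c2 - a2*y)*x2 = 13*(-0.25) + 16.0*0.0 + 9.25*0.0 = -3.25 + 0.0 + 0.0 = -3.25


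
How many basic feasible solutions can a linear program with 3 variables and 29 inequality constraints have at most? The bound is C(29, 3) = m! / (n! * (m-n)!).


Each vertex corresponds to some choice of n active constraints out of m, so the number of vertices is at most C(m, n) = m! / (n!(m-n)!).
m = 29, n = 3
Numerator: 29 * 28 * 27
Denominator: 3! = 6
C(29, 3) = 3654


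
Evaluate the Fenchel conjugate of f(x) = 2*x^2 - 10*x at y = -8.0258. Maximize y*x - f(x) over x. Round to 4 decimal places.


f*(y) = sup_x {y*x - a*x^2 - b*x} = sup_x {(y-b)*x - a*x^2}
FOC: (y - b) - 2a*x = 0 => x* = (y - b)/(2a)
x* = (-8.0258 + 10)/(2*2) = 0.4936
f*(-8.0258) = (y-b)^2/(4a) = (-8.0258 + 10)^2/(4*2)
= 3.8975/8 = 0.4872


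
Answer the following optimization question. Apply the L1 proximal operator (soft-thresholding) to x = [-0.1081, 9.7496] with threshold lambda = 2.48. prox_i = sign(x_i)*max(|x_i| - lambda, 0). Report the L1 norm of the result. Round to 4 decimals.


Soft-thresholding with lambda = 2.48:
prox(-0.1081) = sign(-0.1081)*max(|-0.1081| - 2.48, 0) = 0.0
prox(9.7496) = sign(9.7496)*max(|9.7496| - 2.48, 0) = 7.2696
prox(x) = [0.0, 7.2696]
||prox(x)||_1 = 0.0 + 7.2696 = 7.2696


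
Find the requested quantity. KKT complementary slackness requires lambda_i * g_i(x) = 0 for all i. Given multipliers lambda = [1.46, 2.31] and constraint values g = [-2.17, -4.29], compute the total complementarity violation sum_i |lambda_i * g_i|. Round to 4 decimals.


KKT complementary slackness check:
lambda_1 * g_1 = 1.46 * -2.17 = -3.1682
lambda_2 * g_2 = 2.31 * -4.29 = -9.9099
Total violation = 3.1682 + 9.9099 = 13.0781


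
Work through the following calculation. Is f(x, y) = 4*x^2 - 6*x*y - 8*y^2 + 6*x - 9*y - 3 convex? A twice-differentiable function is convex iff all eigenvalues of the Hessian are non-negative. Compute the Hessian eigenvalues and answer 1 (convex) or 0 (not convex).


The Hessian of f(x,y) = 4*x^2 - 6*x*y - 8*y^2 + 6*x - 9*y - 3 is:
H = [[8, -6], [-6, -16]]
Trace = 8 - 16 = -8
Determinant = 8*-16 - (-6)^2 = -164
Discriminant = (-8)^2 - 4*-164 = 720.0
Eigenvalues: lambda_1 = -17.4164, lambda_2 = 9.4164
The function is not convex.

0


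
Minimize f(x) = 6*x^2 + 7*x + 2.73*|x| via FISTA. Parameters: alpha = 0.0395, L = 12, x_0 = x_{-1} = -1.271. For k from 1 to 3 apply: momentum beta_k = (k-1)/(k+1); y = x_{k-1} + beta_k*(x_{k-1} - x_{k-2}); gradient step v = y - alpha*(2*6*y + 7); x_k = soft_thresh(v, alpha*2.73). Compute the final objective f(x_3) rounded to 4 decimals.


FISTA on f(x) = 6*x^2 + 7*x + 2.73*|x|
L = 12, alpha = 0.0395
Iteration 1: beta = 0.0, y = -1.271 + 0.0*(-1.271 + 1.271) = -1.271
  grad(y) = -8.252, v = y - alpha*grad = -0.945
  prox(v) = soft_thresh(-0.945, 0.1078) = -0.8372
Iteration 2: beta = 0.3333, y = -0.8372 + 0.3333*(-0.8372 + 1.271) = -0.6926
  grad(y) = -1.3114, v = y - alpha*grad = -0.6408
  prox(v) = soft_thresh(-0.6408, 0.1078) = -0.533
Iteration 3: beta = 0.5, y = -0.533 + 0.5*(-0.533 + 0.8372) = -0.3809
  grad(y) = 2.4296, v = y - alpha*grad = -0.4768
  prox(v) = soft_thresh(-0.4768, 0.1078) = -0.369
f(x_3) = 6*(-0.369)^2 + 7*(-0.369) + 2.73*|-0.369| = -0.7587


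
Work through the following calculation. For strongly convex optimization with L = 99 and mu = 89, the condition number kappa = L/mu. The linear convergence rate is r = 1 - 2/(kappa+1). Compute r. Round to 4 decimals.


Step 1: Compute the condition number.
kappa = L/mu = 99/89 = 1.1124
Step 2: Compute the convergence rate.
r = 1 - 2/(kappa + 1) = 1 - 2*mu/(L + mu) = (L - mu)/(L + mu) = 10/188 = 0.0532


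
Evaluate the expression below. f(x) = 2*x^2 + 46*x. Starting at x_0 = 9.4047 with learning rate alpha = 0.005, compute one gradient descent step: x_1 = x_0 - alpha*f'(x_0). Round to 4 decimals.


We compute the gradient at x_0 and apply the update.
f'(x) = 4*x + 46
f'(9.4047) = 4*9.4047 + 46 = 83.6188
x_1 = 9.4047 - 0.005*83.6188 = 8.9866


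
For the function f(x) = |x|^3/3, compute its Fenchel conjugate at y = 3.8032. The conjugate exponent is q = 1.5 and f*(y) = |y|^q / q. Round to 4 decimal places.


The conjugate exponent q satisfies 1/p + 1/q = 1.
p = 3, so q = 3/(3 - 1) = 1.5
|y|^q = 3.8032^1.5 = 7.4169
f*(3.8032) = 7.4169 / 1.5 = 4.9446


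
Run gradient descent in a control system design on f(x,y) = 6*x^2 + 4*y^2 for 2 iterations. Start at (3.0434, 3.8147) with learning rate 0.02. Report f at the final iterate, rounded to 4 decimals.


Gradient descent on f(x,y) = 6*x^2 + 4*y^2.
Starting point: (3.0434, 3.8147), alpha = 0.02
Step 1: grad_x = 2*6*3.0434 = 36.5208, grad_y = 2*4*3.8147 = 30.5176
  x_1 = 3.0434 - 0.02*36.5208 = 2.313
  y_1 = 3.8147 - 0.02*30.5176 = 3.2043
Step 2: grad_x = 2*6*2.313 = 27.7558, grad_y = 2*4*3.2043 = 25.6348
  x_2 = 2.313 - 0.02*27.7558 = 1.7579
  y_2 = 3.2043 - 0.02*25.6348 = 2.6917
f(1.7579, 2.6917) = 6*1.7579^2 + 4*2.6917^2 = 47.5206


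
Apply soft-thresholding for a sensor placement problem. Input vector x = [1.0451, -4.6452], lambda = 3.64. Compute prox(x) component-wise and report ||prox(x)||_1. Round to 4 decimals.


Soft-thresholding with lambda = 3.64:
prox(1.0451) = sign(1.0451)*max(|1.0451| - 3.64, 0) = 0.0
prox(-4.6452) = sign(-4.6452)*max(|-4.6452| - 3.64, 0) = -1.0052
prox(x) = [0.0, -1.0052]
||prox(x)||_1 = 0.0 + 1.0052 = 1.0052


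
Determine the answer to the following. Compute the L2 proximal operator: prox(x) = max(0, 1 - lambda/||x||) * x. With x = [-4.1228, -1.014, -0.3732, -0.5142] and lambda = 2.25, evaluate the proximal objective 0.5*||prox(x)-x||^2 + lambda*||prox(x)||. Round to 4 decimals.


Step 1: Compute ||x||.
||x|| = 4.2929
Step 2: Compute scaling factor.
scale = max(0, 1 - 2.25/4.2929) = 0.4759
Step 3: prox(x) = [-1.962, -0.4825, -0.1776, -0.2447]
||prox(x)|| = 2.0429
Step 4: Proximal objective.
0.5*||prox-x||^2 = 2.5313
lambda*||prox|| = 4.5965
Total = 7.1279


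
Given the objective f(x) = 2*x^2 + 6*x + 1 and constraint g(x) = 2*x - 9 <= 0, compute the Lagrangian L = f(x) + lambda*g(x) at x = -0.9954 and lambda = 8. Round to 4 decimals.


Step 1: Evaluate f(x).
f(-0.9954) = 2*(-0.9954)^2 + 6*(-0.9954) + 1 = -2.9908
Step 2: Evaluate g(x).
g(-0.9954) = 2*-0.9954 - 9 = -10.9908
Step 3: Compute Lagrangian.
L = -2.9908 + 8*-10.9908 = -90.9172


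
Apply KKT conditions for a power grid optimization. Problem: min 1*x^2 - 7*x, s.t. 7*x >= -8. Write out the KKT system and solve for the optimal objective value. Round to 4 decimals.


Step 1: Try lambda = 0 (constraint inactive).
Stationarity: 2*1*x - 7 = 0
x* = 7/(2*1) = 3.5
Check constraint: 7*3.5 = 24.5 >= -8 -- satisfied.
Step 2: Compute optimal value.
f(x*) = 1*3.5^2 - 7*3.5 = -12.25


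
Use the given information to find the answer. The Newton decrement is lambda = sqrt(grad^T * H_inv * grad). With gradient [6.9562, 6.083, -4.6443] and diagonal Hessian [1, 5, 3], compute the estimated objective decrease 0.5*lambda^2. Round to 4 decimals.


Step 1: H is diagonal, so H^(-1) * g = [6.9562, 1.2166, -1.5481].
Step 2: g^T H^(-1) g = sum_i g_i^2 / H_ii
  = (6.9562)^2/1 + (6.083)^2/5 + (-4.6443)^2/3
  = 48.3887 + 7.4006 + 7.1898 = 62.9791
Step 3: Objective decrease = 0.5 * g^T H^(-1) g = 31.4896


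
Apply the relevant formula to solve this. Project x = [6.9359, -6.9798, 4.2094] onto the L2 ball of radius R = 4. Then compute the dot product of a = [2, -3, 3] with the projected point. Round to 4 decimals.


Step 1: Compute ||x|| (intermediates to 6 decimals).
||x|| = sqrt(6.9359^2 + (-6.9798)^2 + 4.2094^2) = 10.702493
Step 2: Project.
Since ||x|| > R, scale = R/||x|| = 4/10.702493 = 0.373745, proj(x) = scale * x
proj(x) = [2.592258, -2.608665, 1.573242]
Step 3: Dot product.
a^T * proj(x) = 2*2.592258 - 3*(-2.608665) + 3*1.573242 = 17.7302


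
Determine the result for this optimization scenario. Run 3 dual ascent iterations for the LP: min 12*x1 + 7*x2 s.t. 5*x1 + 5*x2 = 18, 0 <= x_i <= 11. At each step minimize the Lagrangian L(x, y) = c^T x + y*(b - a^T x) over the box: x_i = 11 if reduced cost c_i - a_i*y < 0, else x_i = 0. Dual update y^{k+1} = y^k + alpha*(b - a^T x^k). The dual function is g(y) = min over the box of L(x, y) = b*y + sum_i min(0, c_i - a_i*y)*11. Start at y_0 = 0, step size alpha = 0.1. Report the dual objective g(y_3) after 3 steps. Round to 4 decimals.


Dual ascent for LP: min 12*x1 + 7*x2, 5*x1 + 5*x2 = 18, 0 <= x_i <= 11
Step 1: y^k = 0.0, reduced costs: (12.0, 7.0)
  x^k = (0.0, 0.0), subgradient = b - a^T x = 18.0
  y^{k+1} = 0.0 + 0.1*18.0 = 1.8
Step 2: y^k = 1.8, reduced costs: (3.0, -2.0)
  x^k = (0.0, 11.0), subgradient = b - a^T x = -37.0
  y^{k+1} = 1.8 + 0.1*-37.0 = -1.9
Step 3: y^k = -1.9, reduced costs: (21.5, 16.5)
  x^k = (0.0, 0.0), subgradient = b - a^T x = 18.0
  y^{k+1} = -1.9 + 0.1*18.0 = -0.1
Dual objective at y_3 = -0.1: reduced costs (12.5, 7.5), box minimizer x = (0.0, 0.0)
g(y_3) = b*y + (c1 - a1*y)*x1 + (c2 - a2*y)*x2 = 18*(-0.1) + 12.5*0.0 + 7.5*0.0 = -1.8 + 0.0 + 0.0 = -1.8


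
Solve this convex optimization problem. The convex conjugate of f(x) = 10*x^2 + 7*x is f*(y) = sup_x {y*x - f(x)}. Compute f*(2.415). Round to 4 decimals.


f*(y) = sup_x {y*x - a*x^2 - b*x} = sup_x {(y-b)*x - a*x^2}
FOC: (y - b) - 2a*x = 0 => x* = (y - b)/(2a)
x* = (2.415 - 7)/(2*10) = -0.2293
f*(2.415) = (y-b)^2/(4a) = (2.415 - 7)^2/(4*10)
= 21.0222/40 = 0.5256


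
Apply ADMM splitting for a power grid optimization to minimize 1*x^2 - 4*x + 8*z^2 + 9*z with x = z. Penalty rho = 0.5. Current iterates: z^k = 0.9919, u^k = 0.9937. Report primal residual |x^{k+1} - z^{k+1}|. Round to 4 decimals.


ADMM iteration with rho = 0.5, z^k = 0.9919, u^k = 0.9937
Step 1: x-update.
Minimize 1*x^2 - 4*x + (0.5/2)*(x - 0.9919 + 0.9937)^2
FOC: (2*1 + 0.5)*x = 4 + 0.5*(0.9919 - 0.9937)
x^{k+1} = 1.5996
Step 2: z-update.
Minimize 8*z^2 + 9*z + (0.5/2)*(1.5996 - z + 0.9937)^2
FOC: (2*8 + 0.5)*z = -9 + 0.5*(1.5996 + 0.9937)
z^{k+1} = -0.4669
Step 3: u-update.
u^{k+1} = 0.9937 + 1.5996 + 0.4669 = 3.0602
Step 4: Primal residual = |1.5996 + 0.4669| = 2.0665


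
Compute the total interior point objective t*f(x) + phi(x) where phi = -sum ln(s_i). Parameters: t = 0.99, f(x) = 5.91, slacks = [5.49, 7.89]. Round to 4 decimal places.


Step 1: Compute log-barrier.
ln values: [1.7029, 2.0656]
phi = -(1.7029 + 2.0656) = -3.7685
Step 2: Compute augmented objective.
t*f(x) = 0.99*5.91 = 5.8509
Total = 5.8509 - 3.7685 = 2.0824


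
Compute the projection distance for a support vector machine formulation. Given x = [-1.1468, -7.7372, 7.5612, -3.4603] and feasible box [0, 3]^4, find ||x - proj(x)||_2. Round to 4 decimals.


Project each component onto [0, 3].
clip(-1.1468) = 0.0, clip(-7.7372) = 0.0, clip(7.5612) = 3.0, clip(-3.4603) = 0.0
Projection = [0.0, 0.0, 3.0, 0.0]
Squared diffs: [1.3152, 59.8643, 20.8045, 11.9737]
Distance = sqrt(93.9577) = 9.6932


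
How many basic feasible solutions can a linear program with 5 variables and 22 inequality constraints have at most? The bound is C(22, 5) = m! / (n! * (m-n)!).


Each vertex corresponds to some choice of n active constraints out of m, so the number of vertices is at most C(m, n) = m! / (n!(m-n)!).
m = 22, n = 5
Numerator: 22 * 21 * 20 * 19 * 18
Denominator: 5! = 120
C(22, 5) = 26334


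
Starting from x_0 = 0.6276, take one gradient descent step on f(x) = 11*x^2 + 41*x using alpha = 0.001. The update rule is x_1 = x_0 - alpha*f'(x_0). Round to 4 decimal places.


We compute the gradient at x_0 and apply the update.
f'(x) = 22*x + 41
f'(0.6276) = 22*0.6276 + 41 = 54.8072
x_1 = 0.6276 - 0.001*54.8072 = 0.5728


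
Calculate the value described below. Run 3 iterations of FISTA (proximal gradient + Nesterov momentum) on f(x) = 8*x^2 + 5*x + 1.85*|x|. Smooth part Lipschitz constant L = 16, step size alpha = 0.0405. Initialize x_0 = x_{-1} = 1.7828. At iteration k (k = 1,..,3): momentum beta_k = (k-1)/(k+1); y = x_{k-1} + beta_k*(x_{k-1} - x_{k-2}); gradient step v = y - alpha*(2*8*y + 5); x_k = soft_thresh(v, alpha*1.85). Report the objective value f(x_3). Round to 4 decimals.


FISTA on f(x) = 8*x^2 + 5*x + 1.85*|x|
L = 16, alpha = 0.0405
Iteration 1: beta = 0.0, y = 1.7828 + 0.0*(1.7828 - 1.7828) = 1.7828
  grad(y) = 33.5248, v = y - alpha*grad = 0.425
  prox(v) = soft_thresh(0.425, 0.0749) = 0.3501
Iteration 2: beta = 0.3333, y = 0.3501 + 0.3333*(0.3501 - 1.7828) = -0.1274
  grad(y) = 2.961, v = y - alpha*grad = -0.2474
  prox(v) = soft_thresh(-0.2474, 0.0749) = -0.1724
Iteration 3: beta = 0.5, y = -0.1724 + 0.5*(-0.1724 - 0.3501) = -0.4337
  grad(y) = -1.9394, v = y - alpha*grad = -0.3552
  prox(v) = soft_thresh(-0.3552, 0.0749) = -0.2802
f(x_3) = 8*(-0.2802)^2 + 5*(-0.2802) + 1.85*|-0.2802| = -0.2545


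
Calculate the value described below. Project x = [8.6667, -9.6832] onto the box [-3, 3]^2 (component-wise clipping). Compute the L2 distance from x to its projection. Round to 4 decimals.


Project each component onto [-3, 3].
clip(8.6667) = 3.0, clip(-9.6832) = -3.0
Projection = [3.0, -3.0]
Squared diffs: [32.1115, 44.6652]
Distance = sqrt(76.7767) = 8.7622


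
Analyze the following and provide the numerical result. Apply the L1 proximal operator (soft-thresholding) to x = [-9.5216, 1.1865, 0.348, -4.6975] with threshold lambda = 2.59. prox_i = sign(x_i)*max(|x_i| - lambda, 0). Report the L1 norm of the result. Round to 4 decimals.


Soft-thresholding with lambda = 2.59:
prox(-9.5216) = sign(-9.5216)*max(|-9.5216| - 2.59, 0) = -6.9316
prox(1.1865) = sign(1.1865)*max(|1.1865| - 2.59, 0) = 0.0
prox(0.348) = sign(0.348)*max(|0.348| - 2.59, 0) = 0.0
prox(-4.6975) = sign(-4.6975)*max(|-4.6975| - 2.59, 0) = -2.1075
prox(x) = [-6.9316, 0.0, 0.0, -2.1075]
||prox(x)||_1 = 6.9316 + 0.0 + 0.0 + 2.1075 = 9.0391


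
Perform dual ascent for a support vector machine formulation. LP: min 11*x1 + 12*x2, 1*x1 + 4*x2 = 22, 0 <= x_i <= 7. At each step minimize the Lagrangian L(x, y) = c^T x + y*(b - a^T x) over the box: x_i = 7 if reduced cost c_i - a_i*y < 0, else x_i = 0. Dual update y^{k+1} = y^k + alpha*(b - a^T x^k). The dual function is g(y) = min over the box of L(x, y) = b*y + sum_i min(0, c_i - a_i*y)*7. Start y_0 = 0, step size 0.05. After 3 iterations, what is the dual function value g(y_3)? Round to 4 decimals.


Dual ascent for LP: min 11*x1 + 12*x2, 1*x1 + 4*x2 = 22, 0 <= x_i <= 7
Step 1: y^k = 0.0, reduced costs: (11.0, 12.0)
  x^k = (0.0, 0.0), subgradient = b - a^T x = 22.0
  y^{k+1} = 0.0 + 0.05*22.0 = 1.1
Step 2: y^k = 1.1, reduced costs: (9.9, 7.6)
  x^k = (0.0, 0.0), subgradient = b - a^T x = 22.0
  y^{k+1} = 1.1 + 0.05*22.0 = 2.2
Step 3: y^k = 2.2, reduced costs: (8.8, 3.2)
  x^k = (0.0, 0.0), subgradient = b - a^T x = 22.0
  y^{k+1} = 2.2 + 0.05*22.0 = 3.3
Dual objective at y_3 = 3.3: reduced costs (7.7, -1.2), box minimizer x = (0.0, 7.0)
g(y_3) = b*y + (c1 - a1*y)*x1 + (c2 - a2*y)*x2 = 22*3.3 + 7.7*0.0 + (-1.2)*7.0 = 72.6 + 0.0 - 8.4 = 64.2


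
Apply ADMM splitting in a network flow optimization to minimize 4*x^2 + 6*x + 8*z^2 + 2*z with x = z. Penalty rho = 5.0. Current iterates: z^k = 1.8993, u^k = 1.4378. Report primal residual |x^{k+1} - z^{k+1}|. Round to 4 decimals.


ADMM iteration with rho = 5.0, z^k = 1.8993, u^k = 1.4378
Step 1: x-update.
Minimize 4*x^2 + 6*x + (5.0/2)*(x - 1.8993 + 1.4378)^2
FOC: (2*4 + 5.0)*x = -6 + 5.0*(1.8993 - 1.4378)
x^{k+1} = -0.284
Step 2: z-update.
Minimize 8*z^2 + 2*z + (5.0/2)*(-0.284 - z + 1.4378)^2
FOC: (2*8 + 5.0)*z = -2 + 5.0*(-0.284 + 1.4378)
z^{k+1} = 0.1795
Step 3: u-update.
u^{k+1} = 1.4378 - 0.284 - 0.1795 = 0.9743
Step 4: Primal residual = |-0.284 - 0.1795| = 0.4635


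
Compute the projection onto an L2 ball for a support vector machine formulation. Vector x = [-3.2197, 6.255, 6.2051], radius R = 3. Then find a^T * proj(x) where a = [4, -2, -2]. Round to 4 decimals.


Step 1: Compute ||x|| (intermediates to 6 decimals).
||x|| = sqrt((-3.2197)^2 + 6.255^2 + 6.2051^2) = 9.380552
Step 2: Project.
Since ||x|| > R, scale = R/||x|| = 3/9.380552 = 0.319811, proj(x) = scale * x
proj(x) = [-1.029695, 2.000418, 1.984459]
Step 3: Dot product.
a^T * proj(x) = 4*(-1.029695) - 2*2.000418 - 2*1.984459 = -12.0885


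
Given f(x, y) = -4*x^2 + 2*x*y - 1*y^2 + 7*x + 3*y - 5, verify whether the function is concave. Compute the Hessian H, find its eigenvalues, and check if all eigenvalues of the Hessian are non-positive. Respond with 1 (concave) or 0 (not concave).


The Hessian of f(x,y) = -4*x^2 + 2*x*y - 1*y^2 + 7*x + 3*y - 5 is:
H = [[-8, 2], [2, -2]]
Trace = -8 - 2 = -10
Determinant = -8*-2 - (2)^2 = 12
Discriminant = (-10)^2 - 4*12 = 52.0
Eigenvalues: lambda_1 = -8.6056, lambda_2 = -1.3944
The function is concave.

1
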